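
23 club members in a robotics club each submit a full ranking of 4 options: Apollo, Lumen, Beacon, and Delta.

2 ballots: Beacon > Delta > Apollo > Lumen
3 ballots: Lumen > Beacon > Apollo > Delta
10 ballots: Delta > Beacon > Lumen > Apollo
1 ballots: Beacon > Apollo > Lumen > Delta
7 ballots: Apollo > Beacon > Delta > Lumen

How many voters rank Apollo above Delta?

Ballots ranking Apollo above Delta: 3+1+7 = 11.
Ballots ranking Delta above Apollo: 2+10 = 12.
So 11 of 23 voters prefer Apollo to Delta.

11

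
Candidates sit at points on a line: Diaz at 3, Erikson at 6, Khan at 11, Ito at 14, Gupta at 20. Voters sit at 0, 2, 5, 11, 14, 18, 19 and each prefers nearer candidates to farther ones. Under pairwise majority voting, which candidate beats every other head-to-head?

Khan

With single-peaked preferences on a line, the Condorcet winner is the candidate closest to the median voter.
The median voter (position 11) is closest to Khan at 11.
Check: Khan vs Erikson — voters closer to Khan: 4 of 7.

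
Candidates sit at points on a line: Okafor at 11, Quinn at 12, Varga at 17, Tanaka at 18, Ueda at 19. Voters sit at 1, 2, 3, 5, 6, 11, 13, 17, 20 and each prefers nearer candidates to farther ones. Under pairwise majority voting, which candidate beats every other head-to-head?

Okafor

With single-peaked preferences on a line, the Condorcet winner is the candidate closest to the median voter.
The median voter (position 6) is closest to Okafor at 11.
Check: Okafor vs Quinn — voters closer to Okafor: 6 of 9.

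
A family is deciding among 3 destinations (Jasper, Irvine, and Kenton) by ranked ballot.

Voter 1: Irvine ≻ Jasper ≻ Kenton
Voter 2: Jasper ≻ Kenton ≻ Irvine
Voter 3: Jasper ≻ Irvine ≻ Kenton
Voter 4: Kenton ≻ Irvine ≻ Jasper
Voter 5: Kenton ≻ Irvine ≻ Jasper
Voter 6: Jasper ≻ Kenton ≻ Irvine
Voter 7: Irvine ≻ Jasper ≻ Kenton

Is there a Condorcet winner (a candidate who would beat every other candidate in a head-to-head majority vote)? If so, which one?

Head-to-head results (7 voters total):
Jasper vs Irvine: Irvine wins 4–3.
Jasper vs Kenton: Jasper wins 5–2.
Irvine vs Kenton: Kenton wins 4–3.
No candidate beats all others: Jasper beats Kenton beats Irvine beats Jasper, a majority cycle.

None — there is no Condorcet winner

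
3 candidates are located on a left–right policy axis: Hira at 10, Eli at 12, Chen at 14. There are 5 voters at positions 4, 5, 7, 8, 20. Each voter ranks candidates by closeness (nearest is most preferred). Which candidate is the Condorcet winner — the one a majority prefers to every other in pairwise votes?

With single-peaked preferences on a line, the Condorcet winner is the candidate closest to the median voter.
The median voter (position 7) is closest to Hira at 10.
Check: Hira vs Eli — voters closer to Hira: 4 of 5.

Hira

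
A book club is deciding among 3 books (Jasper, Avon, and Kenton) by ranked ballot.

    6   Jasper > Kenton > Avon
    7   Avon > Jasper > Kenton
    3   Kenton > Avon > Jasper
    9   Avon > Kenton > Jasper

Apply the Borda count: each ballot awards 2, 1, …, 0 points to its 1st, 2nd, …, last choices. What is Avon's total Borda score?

Borda scores:
  Jasper: 6·2 + 7·1 + 3·0 + 9·0 = 19
  Avon: 6·0 + 7·2 + 3·1 + 9·2 = 35
  Kenton: 6·1 + 7·0 + 3·2 + 9·1 = 21

35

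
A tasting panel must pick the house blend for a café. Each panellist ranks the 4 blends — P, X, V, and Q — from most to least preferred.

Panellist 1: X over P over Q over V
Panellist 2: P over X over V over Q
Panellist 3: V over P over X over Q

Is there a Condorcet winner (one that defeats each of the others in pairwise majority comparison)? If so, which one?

P

Head-to-head results (3 voters total):
P vs X: P wins 2–1.
P vs V: P wins 2–1.
P vs Q: P wins 3–0.
X vs V: X wins 2–1.
X vs Q: X wins 3–0.
V vs Q: V wins 2–1.
P beats each rival — X (2–1), V (2–1), Q (3–0) — so P is the Condorcet winner.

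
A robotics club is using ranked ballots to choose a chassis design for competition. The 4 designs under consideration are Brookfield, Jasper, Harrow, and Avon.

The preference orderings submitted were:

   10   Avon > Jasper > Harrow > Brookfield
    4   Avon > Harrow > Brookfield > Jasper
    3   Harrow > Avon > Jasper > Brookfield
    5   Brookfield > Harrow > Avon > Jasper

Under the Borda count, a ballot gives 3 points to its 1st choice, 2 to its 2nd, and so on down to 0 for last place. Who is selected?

Borda scores:
  Brookfield: 10·0 + 4·1 + 3·0 + 5·3 = 19
  Jasper: 10·2 + 4·0 + 3·1 + 5·0 = 23
  Harrow: 10·1 + 4·2 + 3·3 + 5·2 = 37
  Avon: 10·3 + 4·3 + 3·2 + 5·1 = 53
Avon has the highest total.

Avon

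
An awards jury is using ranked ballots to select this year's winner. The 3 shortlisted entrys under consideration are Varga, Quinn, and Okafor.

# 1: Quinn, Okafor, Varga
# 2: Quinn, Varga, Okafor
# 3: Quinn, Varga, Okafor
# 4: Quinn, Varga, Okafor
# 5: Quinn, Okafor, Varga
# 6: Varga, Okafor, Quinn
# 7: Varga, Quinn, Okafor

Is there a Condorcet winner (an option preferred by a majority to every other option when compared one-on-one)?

Head-to-head results (7 voters total):
Varga vs Quinn: Quinn wins 5–2.
Varga vs Okafor: Varga wins 5–2.
Quinn vs Okafor: Quinn wins 6–1.
Quinn beats each rival — Varga (5–2), Okafor (6–1) — so Quinn is the Condorcet winner.

Yes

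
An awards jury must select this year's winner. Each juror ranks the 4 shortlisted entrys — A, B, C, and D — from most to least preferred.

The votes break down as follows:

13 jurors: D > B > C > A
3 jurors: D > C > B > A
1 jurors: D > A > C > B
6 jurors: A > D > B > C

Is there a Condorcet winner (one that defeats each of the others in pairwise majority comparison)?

Yes

Head-to-head results (23 voters total):
A vs B: B wins 16–7.
A vs C: C wins 16–7.
A vs D: D wins 17–6.
B vs C: B wins 19–4.
B vs D: D wins 23–0.
C vs D: D wins 23–0.
D beats each rival — A (17–6), B (23–0), C (23–0) — so D is the Condorcet winner.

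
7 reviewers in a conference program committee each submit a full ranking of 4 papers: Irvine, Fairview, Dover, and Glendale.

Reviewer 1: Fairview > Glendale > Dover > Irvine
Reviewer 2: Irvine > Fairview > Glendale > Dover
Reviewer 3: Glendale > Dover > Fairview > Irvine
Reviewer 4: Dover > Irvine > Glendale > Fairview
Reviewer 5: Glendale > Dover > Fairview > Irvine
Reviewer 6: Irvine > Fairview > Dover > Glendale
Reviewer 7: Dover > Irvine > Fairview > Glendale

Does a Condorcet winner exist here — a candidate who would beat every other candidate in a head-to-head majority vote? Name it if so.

No Condorcet winner

Head-to-head results (7 voters total):
Irvine vs Fairview: Irvine wins 4–3.
Irvine vs Dover: Dover wins 5–2.
Irvine vs Glendale: Irvine wins 4–3.
Fairview vs Dover: Dover wins 4–3.
Fairview vs Glendale: Fairview wins 4–3.
Dover vs Glendale: Glendale wins 4–3.
No candidate beats all others: Irvine beats Glendale beats Dover beats Irvine, a majority cycle.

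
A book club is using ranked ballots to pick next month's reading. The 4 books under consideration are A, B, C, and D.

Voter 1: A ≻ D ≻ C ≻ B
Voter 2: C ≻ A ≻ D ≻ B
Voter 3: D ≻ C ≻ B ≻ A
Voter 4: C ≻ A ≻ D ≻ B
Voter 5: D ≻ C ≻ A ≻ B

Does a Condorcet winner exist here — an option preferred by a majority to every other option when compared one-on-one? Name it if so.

Head-to-head results (5 voters total):
A vs B: A wins 4–1.
A vs C: C wins 4–1.
A vs D: A wins 3–2.
B vs C: C wins 5–0.
B vs D: D wins 5–0.
C vs D: D wins 3–2.
No candidate beats all others: A beats D beats C beats A, a majority cycle.

No Condorcet winner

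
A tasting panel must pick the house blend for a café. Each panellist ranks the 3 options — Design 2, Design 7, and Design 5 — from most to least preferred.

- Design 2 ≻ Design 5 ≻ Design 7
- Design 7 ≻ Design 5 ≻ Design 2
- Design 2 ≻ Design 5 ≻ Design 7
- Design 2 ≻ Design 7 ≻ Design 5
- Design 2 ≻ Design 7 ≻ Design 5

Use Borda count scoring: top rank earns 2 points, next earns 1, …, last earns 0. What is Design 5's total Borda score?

Borda scores:
  Design 2: 2 + 0 + 2 + 2 + 2 = 8
  Design 7: 0 + 2 + 0 + 1 + 1 = 4
  Design 5: 1 + 1 + 1 + 0 + 0 = 3

3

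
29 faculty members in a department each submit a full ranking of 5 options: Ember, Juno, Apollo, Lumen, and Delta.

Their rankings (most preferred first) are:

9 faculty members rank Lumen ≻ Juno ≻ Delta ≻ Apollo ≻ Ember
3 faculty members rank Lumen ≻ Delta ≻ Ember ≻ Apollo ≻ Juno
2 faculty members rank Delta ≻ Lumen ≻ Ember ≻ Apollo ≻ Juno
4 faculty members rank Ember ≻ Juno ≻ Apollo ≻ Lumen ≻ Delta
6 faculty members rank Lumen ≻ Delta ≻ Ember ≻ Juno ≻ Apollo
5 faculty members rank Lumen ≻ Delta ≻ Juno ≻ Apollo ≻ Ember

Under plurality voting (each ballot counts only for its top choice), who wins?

Lumen

First-place vote totals:
  Ember: 4
  Juno: 0
  Apollo: 0
  Lumen: 23
  Delta: 2
Lumen has the most first-place votes.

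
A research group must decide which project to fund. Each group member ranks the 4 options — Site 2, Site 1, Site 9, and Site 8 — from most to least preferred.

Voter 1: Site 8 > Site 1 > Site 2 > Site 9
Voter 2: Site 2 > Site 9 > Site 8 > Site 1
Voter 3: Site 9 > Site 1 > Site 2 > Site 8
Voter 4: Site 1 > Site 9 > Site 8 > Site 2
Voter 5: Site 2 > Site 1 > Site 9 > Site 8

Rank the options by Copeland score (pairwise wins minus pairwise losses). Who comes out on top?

Pairwise results:
  Site 2 vs Site 1: Site 1 wins 3–2.
  Site 2 vs Site 9: Site 2 wins 3–2.
  Site 2 vs Site 8: Site 2 wins 3–2.
  Site 1 vs Site 9: Site 1 wins 3–2.
  Site 1 vs Site 8: Site 1 wins 3–2.
  Site 9 vs Site 8: Site 9 wins 4–1.
Copeland scores (wins − losses):
  Site 2: 2 − 1 = 1
  Site 1: 3 − 0 = 3
  Site 9: 1 − 2 = -1
  Site 8: 0 − 3 = -3
Site 1 has the best Copeland score.

Site 1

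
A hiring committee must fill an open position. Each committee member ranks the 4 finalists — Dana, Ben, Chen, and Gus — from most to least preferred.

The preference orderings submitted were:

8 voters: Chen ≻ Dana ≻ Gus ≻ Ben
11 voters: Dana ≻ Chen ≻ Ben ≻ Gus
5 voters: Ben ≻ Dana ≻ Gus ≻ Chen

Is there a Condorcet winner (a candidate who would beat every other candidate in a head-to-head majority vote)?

Yes

Head-to-head results (24 voters total):
Dana vs Ben: Dana wins 19–5.
Dana vs Chen: Dana wins 16–8.
Dana vs Gus: Dana wins 24–0.
Ben vs Chen: Chen wins 19–5.
Ben vs Gus: Ben wins 16–8.
Chen vs Gus: Chen wins 19–5.
Dana beats each rival — Ben (19–5), Chen (16–8), Gus (24–0) — so Dana is the Condorcet winner.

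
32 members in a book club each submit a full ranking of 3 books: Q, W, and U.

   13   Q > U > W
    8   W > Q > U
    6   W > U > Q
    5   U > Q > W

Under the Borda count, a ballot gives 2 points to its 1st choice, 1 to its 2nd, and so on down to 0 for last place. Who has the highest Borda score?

Q

Borda scores:
  Q: 13·2 + 8·1 + 6·0 + 5·1 = 39
  W: 13·0 + 8·2 + 6·2 + 5·0 = 28
  U: 13·1 + 8·0 + 6·1 + 5·2 = 29
Q has the highest total.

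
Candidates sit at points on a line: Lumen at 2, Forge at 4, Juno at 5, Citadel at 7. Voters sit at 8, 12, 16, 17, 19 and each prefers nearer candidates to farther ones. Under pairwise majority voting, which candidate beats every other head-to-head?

With single-peaked preferences on a line, the Condorcet winner is the candidate closest to the median voter.
The median voter (position 16) is closest to Citadel at 7.
Check: Citadel vs Forge — voters closer to Citadel: 5 of 5.

Citadel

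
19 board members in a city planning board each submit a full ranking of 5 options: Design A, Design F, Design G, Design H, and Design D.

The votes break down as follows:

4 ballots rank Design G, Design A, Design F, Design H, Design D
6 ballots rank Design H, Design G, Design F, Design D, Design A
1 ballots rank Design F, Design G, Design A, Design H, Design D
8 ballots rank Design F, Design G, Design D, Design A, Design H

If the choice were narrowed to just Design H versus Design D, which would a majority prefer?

Design H

Ballots ranking Design H above Design D: 4+6+1 = 11.
Ballots ranking Design D above Design H: 8.
Design H wins the head-to-head, 11–8.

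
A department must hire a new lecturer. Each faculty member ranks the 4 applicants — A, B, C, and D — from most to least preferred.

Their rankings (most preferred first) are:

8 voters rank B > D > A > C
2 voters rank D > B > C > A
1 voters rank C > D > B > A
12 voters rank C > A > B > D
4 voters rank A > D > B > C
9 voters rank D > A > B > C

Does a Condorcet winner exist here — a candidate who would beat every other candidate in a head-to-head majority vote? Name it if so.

Head-to-head results (36 voters total):
A vs B: A wins 25–11.
A vs C: A wins 21–15.
A vs D: D wins 20–16.
B vs C: B wins 23–13.
B vs D: B wins 20–16.
C vs D: D wins 23–13.
No candidate beats all others: A beats B beats D beats A, a majority cycle.

No Condorcet winner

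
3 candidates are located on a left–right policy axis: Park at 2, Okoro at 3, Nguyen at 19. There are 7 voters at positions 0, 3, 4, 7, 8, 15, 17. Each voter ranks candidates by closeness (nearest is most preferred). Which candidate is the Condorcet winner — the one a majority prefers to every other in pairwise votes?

Okoro

With single-peaked preferences on a line, the Condorcet winner is the candidate closest to the median voter.
The median voter (position 7) is closest to Okoro at 3.
Check: Okoro vs Park — voters closer to Okoro: 6 of 7.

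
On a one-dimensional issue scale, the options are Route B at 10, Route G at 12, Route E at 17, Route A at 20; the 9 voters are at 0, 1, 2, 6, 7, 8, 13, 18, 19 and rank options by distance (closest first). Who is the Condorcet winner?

Route B

With single-peaked preferences on a line, the Condorcet winner is the candidate closest to the median voter.
The median voter (position 7) is closest to Route B at 10.
Check: Route B vs Route E — voters closer to Route B: 7 of 9.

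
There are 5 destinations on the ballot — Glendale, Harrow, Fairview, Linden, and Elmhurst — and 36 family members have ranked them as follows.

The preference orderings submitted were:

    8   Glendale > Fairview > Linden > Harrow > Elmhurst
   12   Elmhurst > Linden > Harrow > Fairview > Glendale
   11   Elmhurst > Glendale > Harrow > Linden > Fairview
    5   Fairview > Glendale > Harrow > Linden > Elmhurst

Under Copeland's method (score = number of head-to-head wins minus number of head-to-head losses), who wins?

Elmhurst

Pairwise results:
  Glendale vs Harrow: Glendale wins 24–12.
  Glendale vs Fairview: Glendale wins 19–17.
  Glendale vs Linden: Glendale wins 24–12.
  Glendale vs Elmhurst: Elmhurst wins 23–13.
  Harrow vs Fairview: Harrow wins 23–13.
  Harrow vs Linden: Linden wins 20–16.
  Harrow vs Elmhurst: Elmhurst wins 23–13.
  Fairview vs Linden: Linden wins 23–13.
  Fairview vs Elmhurst: Elmhurst wins 23–13.
  Linden vs Elmhurst: Elmhurst wins 23–13.
Copeland scores (wins − losses):
  Glendale: 3 − 1 = 2
  Harrow: 1 − 3 = -2
  Fairview: 0 − 4 = -4
  Linden: 2 − 2 = 0
  Elmhurst: 4 − 0 = 4
Elmhurst has the best Copeland score.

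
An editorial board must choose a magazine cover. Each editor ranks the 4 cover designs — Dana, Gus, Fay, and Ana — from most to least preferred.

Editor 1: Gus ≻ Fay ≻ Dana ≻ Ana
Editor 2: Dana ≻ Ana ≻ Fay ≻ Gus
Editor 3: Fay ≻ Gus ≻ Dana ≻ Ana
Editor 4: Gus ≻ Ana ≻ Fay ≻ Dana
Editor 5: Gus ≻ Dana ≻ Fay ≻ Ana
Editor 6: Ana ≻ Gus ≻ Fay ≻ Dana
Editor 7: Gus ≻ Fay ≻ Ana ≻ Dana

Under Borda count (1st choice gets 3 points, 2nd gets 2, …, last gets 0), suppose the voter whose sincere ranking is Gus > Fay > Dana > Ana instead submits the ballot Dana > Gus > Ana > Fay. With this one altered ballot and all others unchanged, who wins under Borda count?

Gus

Borda totals with the altered ballot: Dana 9, Gus 15, Fay 9, Ana 9.
The winner is unchanged: still Gus.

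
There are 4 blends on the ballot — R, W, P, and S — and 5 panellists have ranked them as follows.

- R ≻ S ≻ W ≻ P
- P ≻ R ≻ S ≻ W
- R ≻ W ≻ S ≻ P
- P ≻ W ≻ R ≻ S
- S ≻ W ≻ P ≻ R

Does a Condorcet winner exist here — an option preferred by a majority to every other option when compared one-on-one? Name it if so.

Head-to-head results (5 voters total):
R vs W: R wins 3–2.
R vs P: P wins 3–2.
R vs S: R wins 4–1.
W vs P: W wins 3–2.
W vs S: S wins 3–2.
P vs S: S wins 3–2.
No candidate beats all others: R beats W beats P beats R, a majority cycle.

None — there is no Condorcet winner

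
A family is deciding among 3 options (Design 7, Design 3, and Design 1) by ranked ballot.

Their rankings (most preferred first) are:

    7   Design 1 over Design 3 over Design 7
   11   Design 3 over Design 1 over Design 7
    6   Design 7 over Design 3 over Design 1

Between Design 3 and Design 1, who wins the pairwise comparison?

Design 3

Ballots ranking Design 3 above Design 1: 11+6 = 17.
Ballots ranking Design 1 above Design 3: 7.
Design 3 wins the head-to-head, 17–7.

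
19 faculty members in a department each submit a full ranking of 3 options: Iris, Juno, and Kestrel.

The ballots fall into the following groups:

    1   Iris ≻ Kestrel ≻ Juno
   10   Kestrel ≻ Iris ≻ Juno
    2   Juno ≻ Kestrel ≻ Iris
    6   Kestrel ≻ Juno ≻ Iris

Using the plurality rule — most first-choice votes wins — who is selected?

First-place vote totals:
  Iris: 1
  Juno: 2
  Kestrel: 16
Kestrel has the most first-place votes.

Kestrel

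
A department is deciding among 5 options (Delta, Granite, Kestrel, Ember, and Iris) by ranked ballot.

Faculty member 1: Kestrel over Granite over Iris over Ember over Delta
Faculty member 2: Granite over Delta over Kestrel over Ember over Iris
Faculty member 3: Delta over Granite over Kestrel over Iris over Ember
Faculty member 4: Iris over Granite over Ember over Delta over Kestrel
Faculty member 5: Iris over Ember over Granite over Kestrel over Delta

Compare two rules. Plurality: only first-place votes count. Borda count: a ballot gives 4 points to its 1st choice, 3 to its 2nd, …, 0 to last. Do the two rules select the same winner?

Plurality first-place counts: Delta 1, Granite 1, Kestrel 1, Ember 0, Iris 2 → Iris.
Borda totals: Delta 8, Granite 15, Kestrel 9, Ember 7, Iris 11 → Granite.
The two rules disagree: plurality picks Iris, Borda picks Granite.

No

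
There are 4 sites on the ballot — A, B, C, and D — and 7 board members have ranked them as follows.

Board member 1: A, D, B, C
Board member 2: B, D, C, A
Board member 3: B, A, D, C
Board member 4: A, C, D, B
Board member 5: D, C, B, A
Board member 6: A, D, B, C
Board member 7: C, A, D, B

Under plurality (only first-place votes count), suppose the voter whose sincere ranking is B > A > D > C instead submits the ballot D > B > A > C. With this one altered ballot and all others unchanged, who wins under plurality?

First-place totals with the altered ballot: A 3, B 1, C 1, D 2.
The winner is unchanged: still A.

A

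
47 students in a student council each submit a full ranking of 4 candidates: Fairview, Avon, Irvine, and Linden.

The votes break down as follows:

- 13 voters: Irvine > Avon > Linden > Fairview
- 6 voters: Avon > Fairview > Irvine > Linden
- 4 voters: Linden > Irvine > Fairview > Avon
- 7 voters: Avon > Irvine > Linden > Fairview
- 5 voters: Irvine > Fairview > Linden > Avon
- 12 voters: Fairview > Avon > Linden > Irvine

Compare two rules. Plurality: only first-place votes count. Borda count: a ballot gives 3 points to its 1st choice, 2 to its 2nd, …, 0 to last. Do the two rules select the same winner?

Plurality first-place counts: Fairview 12, Avon 13, Irvine 18, Linden 4 → Irvine.
Borda totals: Fairview 62, Avon 89, Irvine 82, Linden 49 → Avon.
The two rules disagree: plurality picks Irvine, Borda picks Avon.

No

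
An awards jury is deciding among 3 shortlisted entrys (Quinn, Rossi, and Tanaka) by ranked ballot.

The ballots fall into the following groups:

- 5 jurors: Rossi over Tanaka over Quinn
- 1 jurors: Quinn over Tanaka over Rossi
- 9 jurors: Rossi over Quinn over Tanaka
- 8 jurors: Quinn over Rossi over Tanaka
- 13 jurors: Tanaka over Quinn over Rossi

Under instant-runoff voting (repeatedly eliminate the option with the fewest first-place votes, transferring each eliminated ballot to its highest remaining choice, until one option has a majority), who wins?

Round 1: Rossi 14, Tanaka 13, Quinn 9. Quinn has the fewest and is eliminated.
Round 2: Rossi 22, Tanaka 14. Rossi has a majority.

Rossi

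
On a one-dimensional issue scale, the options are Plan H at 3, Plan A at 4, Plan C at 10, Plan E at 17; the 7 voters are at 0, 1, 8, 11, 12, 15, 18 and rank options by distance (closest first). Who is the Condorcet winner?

Plan C

With single-peaked preferences on a line, the Condorcet winner is the candidate closest to the median voter.
The median voter (position 11) is closest to Plan C at 10.
Check: Plan C vs Plan H — voters closer to Plan C: 5 of 7.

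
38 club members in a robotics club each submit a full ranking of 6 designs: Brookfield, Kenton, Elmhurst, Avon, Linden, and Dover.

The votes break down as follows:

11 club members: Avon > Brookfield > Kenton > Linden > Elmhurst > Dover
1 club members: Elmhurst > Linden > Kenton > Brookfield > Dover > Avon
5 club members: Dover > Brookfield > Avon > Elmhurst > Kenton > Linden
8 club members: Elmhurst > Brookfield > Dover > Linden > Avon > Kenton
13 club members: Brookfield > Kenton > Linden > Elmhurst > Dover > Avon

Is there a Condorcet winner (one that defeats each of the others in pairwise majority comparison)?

Yes

Head-to-head results (38 voters total):
Brookfield vs Kenton: Brookfield wins 37–1.
Brookfield vs Elmhurst: Brookfield wins 29–9.
Brookfield vs Avon: Brookfield wins 27–11.
Brookfield vs Linden: Brookfield wins 37–1.
Brookfield vs Dover: Brookfield wins 33–5.
Kenton vs Elmhurst: Kenton wins 24–14.
Kenton vs Avon: Avon wins 24–14.
Kenton vs Linden: Kenton wins 29–9.
Kenton vs Dover: Kenton wins 25–13.
Elmhurst vs Avon: Elmhurst wins 22–16.
Elmhurst vs Linden: Linden wins 24–14.
Elmhurst vs Dover: Elmhurst wins 33–5.
Avon vs Linden: Linden wins 22–16.
Avon vs Dover: Dover wins 27–11.
Linden vs Dover: Linden wins 25–13.
Brookfield beats each rival — Kenton (37–1), Elmhurst (29–9), Avon (27–11), Linden (37–1), Dover (33–5) — so Brookfield is the Condorcet winner.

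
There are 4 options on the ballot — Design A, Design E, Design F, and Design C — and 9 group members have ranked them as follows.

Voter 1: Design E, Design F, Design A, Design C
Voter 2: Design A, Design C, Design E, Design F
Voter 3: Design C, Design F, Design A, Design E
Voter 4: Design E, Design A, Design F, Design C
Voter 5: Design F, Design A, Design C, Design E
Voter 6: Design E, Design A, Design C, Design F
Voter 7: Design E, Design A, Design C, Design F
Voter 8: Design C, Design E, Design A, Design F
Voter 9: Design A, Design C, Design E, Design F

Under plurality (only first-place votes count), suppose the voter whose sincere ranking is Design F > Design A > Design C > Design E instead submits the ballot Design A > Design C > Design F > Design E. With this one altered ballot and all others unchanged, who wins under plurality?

Design E

First-place totals with the altered ballot: Design A 3, Design E 4, Design F 0, Design C 2.
The winner is unchanged: still Design E.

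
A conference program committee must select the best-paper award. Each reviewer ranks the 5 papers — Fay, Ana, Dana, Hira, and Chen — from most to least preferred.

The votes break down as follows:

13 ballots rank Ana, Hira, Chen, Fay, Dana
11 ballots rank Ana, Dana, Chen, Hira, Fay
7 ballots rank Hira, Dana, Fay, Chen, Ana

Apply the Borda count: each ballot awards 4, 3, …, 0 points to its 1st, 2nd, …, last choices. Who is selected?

Borda scores:
  Fay: 13·1 + 11·0 + 7·2 = 27
  Ana: 13·4 + 11·4 + 7·0 = 96
  Dana: 13·0 + 11·3 + 7·3 = 54
  Hira: 13·3 + 11·1 + 7·4 = 78
  Chen: 13·2 + 11·2 + 7·1 = 55
Ana has the highest total.

Ana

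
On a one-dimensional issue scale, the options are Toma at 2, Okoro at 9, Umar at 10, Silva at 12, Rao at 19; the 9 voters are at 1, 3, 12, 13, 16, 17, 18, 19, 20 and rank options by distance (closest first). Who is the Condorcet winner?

Rao

With single-peaked preferences on a line, the Condorcet winner is the candidate closest to the median voter.
The median voter (position 16) is closest to Rao at 19.
Check: Rao vs Silva — voters closer to Rao: 5 of 9.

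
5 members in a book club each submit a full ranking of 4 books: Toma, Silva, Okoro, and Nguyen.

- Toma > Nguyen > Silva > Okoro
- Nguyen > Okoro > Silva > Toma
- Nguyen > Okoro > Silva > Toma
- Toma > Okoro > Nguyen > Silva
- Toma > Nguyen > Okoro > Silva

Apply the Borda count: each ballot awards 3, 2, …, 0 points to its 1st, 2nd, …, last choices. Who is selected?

Borda scores:
  Toma: 3 + 0 + 0 + 3 + 3 = 9
  Silva: 1 + 1 + 1 + 0 + 0 = 3
  Okoro: 0 + 2 + 2 + 2 + 1 = 7
  Nguyen: 2 + 3 + 3 + 1 + 2 = 11
Nguyen has the highest total.

Nguyen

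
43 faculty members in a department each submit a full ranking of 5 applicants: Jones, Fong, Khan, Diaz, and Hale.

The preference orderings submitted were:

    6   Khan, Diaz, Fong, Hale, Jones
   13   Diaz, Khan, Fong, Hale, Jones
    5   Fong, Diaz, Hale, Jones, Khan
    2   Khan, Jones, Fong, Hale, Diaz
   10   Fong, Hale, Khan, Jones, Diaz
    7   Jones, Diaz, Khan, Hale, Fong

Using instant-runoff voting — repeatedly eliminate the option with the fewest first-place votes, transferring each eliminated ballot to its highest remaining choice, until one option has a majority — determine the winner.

Round 1: Fong 15, Diaz 13, Khan 8, Jones 7, Hale 0. Hale has the fewest and is eliminated.
Round 2: Fong 15, Diaz 13, Khan 8, Jones 7. Jones has the fewest and is eliminated.
Round 3: Diaz 20, Fong 15, Khan 8. Khan has the fewest and is eliminated.
Round 4: Diaz 26, Fong 17. Diaz has a majority.

Diaz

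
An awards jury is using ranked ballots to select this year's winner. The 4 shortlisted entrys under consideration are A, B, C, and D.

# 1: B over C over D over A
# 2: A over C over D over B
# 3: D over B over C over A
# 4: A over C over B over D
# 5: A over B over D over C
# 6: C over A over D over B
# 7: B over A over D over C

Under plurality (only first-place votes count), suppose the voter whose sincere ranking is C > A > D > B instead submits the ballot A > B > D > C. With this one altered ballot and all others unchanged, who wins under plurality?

First-place totals with the altered ballot: A 4, B 2, C 0, D 1.
The winner is unchanged: still A.

A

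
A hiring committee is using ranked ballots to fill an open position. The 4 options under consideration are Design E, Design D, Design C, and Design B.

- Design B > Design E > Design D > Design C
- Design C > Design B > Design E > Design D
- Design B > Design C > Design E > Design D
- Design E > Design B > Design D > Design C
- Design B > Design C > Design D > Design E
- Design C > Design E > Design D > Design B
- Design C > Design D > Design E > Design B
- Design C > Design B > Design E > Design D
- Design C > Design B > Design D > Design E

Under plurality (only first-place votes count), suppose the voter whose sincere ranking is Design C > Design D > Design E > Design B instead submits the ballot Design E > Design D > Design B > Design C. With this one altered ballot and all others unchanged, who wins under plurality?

Design C

First-place totals with the altered ballot: Design E 2, Design D 0, Design C 4, Design B 3.
The winner is unchanged: still Design C.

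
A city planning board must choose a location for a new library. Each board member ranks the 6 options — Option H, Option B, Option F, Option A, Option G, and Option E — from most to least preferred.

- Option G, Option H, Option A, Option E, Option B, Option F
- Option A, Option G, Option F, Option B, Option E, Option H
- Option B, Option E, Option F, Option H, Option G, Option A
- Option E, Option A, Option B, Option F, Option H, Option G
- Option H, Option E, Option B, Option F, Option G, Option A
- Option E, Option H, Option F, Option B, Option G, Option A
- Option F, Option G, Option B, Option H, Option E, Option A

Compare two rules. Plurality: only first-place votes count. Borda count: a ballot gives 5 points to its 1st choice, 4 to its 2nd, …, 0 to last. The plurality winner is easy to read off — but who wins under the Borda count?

Plurality first-place counts: Option H 1, Option B 1, Option F 1, Option A 1, Option G 1, Option E 2 → Option E.
Borda totals: Option H 18, Option B 19, Option F 18, Option A 12, Option G 16, Option E 22 → Option E.

Option E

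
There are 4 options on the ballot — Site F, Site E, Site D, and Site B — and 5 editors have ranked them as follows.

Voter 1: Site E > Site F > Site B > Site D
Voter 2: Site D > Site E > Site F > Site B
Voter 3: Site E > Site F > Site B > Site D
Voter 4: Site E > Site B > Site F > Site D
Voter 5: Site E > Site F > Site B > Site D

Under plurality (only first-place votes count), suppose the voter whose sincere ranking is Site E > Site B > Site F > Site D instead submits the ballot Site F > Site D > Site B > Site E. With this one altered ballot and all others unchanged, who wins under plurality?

First-place totals with the altered ballot: Site F 1, Site E 3, Site D 1, Site B 0.
The winner is unchanged: still Site E.

Site E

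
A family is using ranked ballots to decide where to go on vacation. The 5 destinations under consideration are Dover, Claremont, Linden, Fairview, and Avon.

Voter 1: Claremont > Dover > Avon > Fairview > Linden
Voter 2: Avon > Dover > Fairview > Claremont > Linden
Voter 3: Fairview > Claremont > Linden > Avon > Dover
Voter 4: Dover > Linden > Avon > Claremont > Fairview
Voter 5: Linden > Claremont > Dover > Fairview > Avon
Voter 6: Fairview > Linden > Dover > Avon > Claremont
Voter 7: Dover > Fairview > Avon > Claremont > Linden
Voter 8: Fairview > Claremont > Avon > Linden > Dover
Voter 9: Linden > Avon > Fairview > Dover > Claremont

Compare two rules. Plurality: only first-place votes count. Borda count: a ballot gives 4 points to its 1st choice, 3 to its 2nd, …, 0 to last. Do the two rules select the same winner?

Yes

Plurality first-place counts: Dover 2, Claremont 1, Linden 2, Fairview 3, Avon 1 → Fairview.
Borda totals: Dover 19, Claremont 16, Linden 17, Fairview 21, Avon 17 → Fairview.
The two rules agree on Fairview.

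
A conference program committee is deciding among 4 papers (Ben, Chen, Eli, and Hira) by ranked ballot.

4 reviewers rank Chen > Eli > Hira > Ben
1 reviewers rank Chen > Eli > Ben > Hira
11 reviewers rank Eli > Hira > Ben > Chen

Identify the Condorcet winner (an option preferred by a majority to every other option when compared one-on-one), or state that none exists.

Head-to-head results (16 voters total):
Ben vs Chen: Ben wins 11–5.
Ben vs Eli: Eli wins 16–0.
Ben vs Hira: Hira wins 15–1.
Chen vs Eli: Eli wins 11–5.
Chen vs Hira: Hira wins 11–5.
Eli vs Hira: Eli wins 16–0.
Eli beats each rival — Ben (16–0), Chen (11–5), Hira (16–0) — so Eli is the Condorcet winner.

Eli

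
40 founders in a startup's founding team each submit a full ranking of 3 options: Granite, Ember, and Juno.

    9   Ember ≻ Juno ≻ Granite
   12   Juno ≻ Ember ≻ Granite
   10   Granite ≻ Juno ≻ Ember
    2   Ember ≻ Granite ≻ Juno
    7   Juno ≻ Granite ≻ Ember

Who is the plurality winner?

First-place vote totals:
  Granite: 10
  Ember: 11
  Juno: 19
Juno has the most first-place votes.

Juno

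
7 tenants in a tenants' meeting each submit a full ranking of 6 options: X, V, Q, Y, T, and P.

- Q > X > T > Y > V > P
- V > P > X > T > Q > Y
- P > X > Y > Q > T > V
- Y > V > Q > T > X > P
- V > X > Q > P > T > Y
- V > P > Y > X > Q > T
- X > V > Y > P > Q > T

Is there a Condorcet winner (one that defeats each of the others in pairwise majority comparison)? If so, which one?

V

Head-to-head results (7 voters total):
X vs V: V wins 4–3.
X vs Q: X wins 5–2.
X vs Y: X wins 5–2.
X vs T: X wins 6–1.
X vs P: X wins 4–3.
V vs Q: V wins 5–2.
V vs Y: V wins 4–3.
V vs T: V wins 5–2.
V vs P: V wins 6–1.
Q vs Y: Y wins 4–3.
Q vs T: Q wins 6–1.
Q vs P: P wins 4–3.
Y vs T: Y wins 4–3.
Y vs P: P wins 4–3.
T vs P: P wins 5–2.
V beats each rival — X (4–3), Q (5–2), Y (4–3), T (5–2), P (6–1) — so V is the Condorcet winner.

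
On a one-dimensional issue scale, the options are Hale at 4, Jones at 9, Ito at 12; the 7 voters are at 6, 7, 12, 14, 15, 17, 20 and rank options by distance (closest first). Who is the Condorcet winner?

With single-peaked preferences on a line, the Condorcet winner is the candidate closest to the median voter.
The median voter (position 14) is closest to Ito at 12.
Check: Ito vs Jones — voters closer to Ito: 5 of 7.

Ito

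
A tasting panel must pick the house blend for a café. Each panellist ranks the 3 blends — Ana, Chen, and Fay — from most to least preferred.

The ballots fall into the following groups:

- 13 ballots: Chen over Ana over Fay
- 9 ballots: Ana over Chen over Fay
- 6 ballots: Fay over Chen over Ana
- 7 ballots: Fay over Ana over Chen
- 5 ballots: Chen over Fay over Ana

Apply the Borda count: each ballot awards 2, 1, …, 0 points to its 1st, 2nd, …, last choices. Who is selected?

Chen

Borda scores:
  Ana: 13·1 + 9·2 + 6·0 + 7·1 + 5·0 = 38
  Chen: 13·2 + 9·1 + 6·1 + 7·0 + 5·2 = 51
  Fay: 13·0 + 9·0 + 6·2 + 7·2 + 5·1 = 31
Chen has the highest total.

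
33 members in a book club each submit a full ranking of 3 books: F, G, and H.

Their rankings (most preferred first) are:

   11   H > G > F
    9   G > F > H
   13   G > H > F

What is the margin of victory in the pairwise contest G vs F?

33

Ballots ranking G above F: 11+9+13 = 33.
Ballots ranking F above G: 0.
G wins 33–0, a margin of 33.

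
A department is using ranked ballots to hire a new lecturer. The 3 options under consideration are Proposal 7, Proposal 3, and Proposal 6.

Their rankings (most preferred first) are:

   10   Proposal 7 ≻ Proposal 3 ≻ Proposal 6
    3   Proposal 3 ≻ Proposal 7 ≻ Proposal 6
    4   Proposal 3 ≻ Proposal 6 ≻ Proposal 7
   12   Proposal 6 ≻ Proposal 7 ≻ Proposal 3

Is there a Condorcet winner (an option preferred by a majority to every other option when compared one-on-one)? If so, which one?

Head-to-head results (29 voters total):
Proposal 7 vs Proposal 3: Proposal 7 wins 22–7.
Proposal 7 vs Proposal 6: Proposal 6 wins 16–13.
Proposal 3 vs Proposal 6: Proposal 3 wins 17–12.
No candidate beats all others: Proposal 7 beats Proposal 3 beats Proposal 6 beats Proposal 7, a majority cycle.

None — there is no Condorcet winner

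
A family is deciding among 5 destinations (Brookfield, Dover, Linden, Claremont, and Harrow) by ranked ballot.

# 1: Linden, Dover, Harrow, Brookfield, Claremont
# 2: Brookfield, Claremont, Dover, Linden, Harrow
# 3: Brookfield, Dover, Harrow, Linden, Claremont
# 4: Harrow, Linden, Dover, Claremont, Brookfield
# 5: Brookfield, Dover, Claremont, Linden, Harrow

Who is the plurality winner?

Brookfield

First-place vote totals:
  Brookfield: 3
  Dover: 0
  Linden: 1
  Claremont: 0
  Harrow: 1
Brookfield has the most first-place votes.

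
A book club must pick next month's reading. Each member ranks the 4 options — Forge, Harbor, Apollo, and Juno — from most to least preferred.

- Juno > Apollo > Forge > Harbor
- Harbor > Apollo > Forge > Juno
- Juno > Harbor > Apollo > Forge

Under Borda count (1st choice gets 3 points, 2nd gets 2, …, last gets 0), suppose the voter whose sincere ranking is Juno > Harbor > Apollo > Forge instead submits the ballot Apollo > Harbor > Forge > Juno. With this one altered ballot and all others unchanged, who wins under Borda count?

Borda totals with the altered ballot: Forge 3, Harbor 5, Apollo 7, Juno 3.
The switch changes the winner from Juno to Apollo.

Apollo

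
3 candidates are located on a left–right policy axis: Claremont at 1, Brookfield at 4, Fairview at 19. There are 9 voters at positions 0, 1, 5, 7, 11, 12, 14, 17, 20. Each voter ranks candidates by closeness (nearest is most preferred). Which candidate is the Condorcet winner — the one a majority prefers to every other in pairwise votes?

With single-peaked preferences on a line, the Condorcet winner is the candidate closest to the median voter.
The median voter (position 11) is closest to Brookfield at 4.
Check: Brookfield vs Claremont — voters closer to Brookfield: 7 of 9.

Brookfield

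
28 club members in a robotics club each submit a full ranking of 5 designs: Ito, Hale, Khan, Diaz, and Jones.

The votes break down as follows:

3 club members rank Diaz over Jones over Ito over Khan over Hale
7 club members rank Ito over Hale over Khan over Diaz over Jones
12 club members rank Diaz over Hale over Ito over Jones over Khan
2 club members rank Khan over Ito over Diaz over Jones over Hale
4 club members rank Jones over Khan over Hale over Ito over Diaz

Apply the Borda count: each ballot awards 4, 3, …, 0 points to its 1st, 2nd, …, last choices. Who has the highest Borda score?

Borda scores:
  Ito: 3·2 + 7·4 + 12·2 + 2·3 + 4·1 = 68
  Hale: 3·0 + 7·3 + 12·3 + 2·0 + 4·2 = 65
  Khan: 3·1 + 7·2 + 12·0 + 2·4 + 4·3 = 37
  Diaz: 3·4 + 7·1 + 12·4 + 2·2 + 4·0 = 71
  Jones: 3·3 + 7·0 + 12·1 + 2·1 + 4·4 = 39
Diaz has the highest total.

Diaz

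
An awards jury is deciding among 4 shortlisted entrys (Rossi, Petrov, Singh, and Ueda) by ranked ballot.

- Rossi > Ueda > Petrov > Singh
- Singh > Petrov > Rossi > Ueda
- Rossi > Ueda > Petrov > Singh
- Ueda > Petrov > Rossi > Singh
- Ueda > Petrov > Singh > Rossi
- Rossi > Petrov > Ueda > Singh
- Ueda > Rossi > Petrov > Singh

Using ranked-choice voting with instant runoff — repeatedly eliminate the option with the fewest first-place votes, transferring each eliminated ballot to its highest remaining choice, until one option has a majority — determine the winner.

Round 1: Rossi 3, Ueda 3, Singh 1, Petrov 0. Petrov has the fewest and is eliminated.
Round 2: Rossi 3, Ueda 3, Singh 1. Singh has the fewest and is eliminated.
Round 3: Rossi 4, Ueda 3. Rossi has a majority.

Rossi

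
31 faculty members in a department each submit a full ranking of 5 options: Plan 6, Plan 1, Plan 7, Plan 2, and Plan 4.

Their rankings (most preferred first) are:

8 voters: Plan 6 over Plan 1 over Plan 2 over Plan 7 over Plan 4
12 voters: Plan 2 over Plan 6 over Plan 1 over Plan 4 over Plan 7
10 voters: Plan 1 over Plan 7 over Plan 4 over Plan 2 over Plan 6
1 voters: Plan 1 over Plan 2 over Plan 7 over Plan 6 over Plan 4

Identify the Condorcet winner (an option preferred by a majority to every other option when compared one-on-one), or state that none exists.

Head-to-head results (31 voters total):
Plan 6 vs Plan 1: Plan 6 wins 20–11.
Plan 6 vs Plan 7: Plan 6 wins 20–11.
Plan 6 vs Plan 2: Plan 2 wins 23–8.
Plan 6 vs Plan 4: Plan 6 wins 21–10.
Plan 1 vs Plan 7: Plan 1 wins 31–0.
Plan 1 vs Plan 2: Plan 1 wins 19–12.
Plan 1 vs Plan 4: Plan 1 wins 31–0.
Plan 7 vs Plan 2: Plan 2 wins 21–10.
Plan 7 vs Plan 4: Plan 7 wins 19–12.
Plan 2 vs Plan 4: Plan 2 wins 21–10.
No candidate beats all others: Plan 6 beats Plan 1 beats Plan 2 beats Plan 6, a majority cycle.

None — there is no Condorcet winner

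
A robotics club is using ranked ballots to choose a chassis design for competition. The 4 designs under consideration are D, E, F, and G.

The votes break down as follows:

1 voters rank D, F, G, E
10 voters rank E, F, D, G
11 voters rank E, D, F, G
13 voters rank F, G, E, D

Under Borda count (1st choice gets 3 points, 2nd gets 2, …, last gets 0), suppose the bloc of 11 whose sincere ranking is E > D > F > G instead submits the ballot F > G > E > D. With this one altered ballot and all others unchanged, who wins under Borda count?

Borda totals with the altered ballot: D 13, E 54, F 94, G 49.
The switch changes the winner from E to F.

F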